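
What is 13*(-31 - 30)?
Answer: -793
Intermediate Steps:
13*(-31 - 30) = 13*(-61) = -793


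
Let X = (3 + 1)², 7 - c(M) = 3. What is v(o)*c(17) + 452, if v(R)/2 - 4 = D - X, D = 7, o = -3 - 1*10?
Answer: 412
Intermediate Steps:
c(M) = 4 (c(M) = 7 - 1*3 = 7 - 3 = 4)
o = -13 (o = -3 - 10 = -13)
X = 16 (X = 4² = 16)
v(R) = -10 (v(R) = 8 + 2*(7 - 1*16) = 8 + 2*(7 - 16) = 8 + 2*(-9) = 8 - 18 = -10)
v(o)*c(17) + 452 = -10*4 + 452 = -40 + 452 = 412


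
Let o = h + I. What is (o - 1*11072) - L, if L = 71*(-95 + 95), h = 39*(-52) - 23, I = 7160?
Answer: -5963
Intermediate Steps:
h = -2051 (h = -2028 - 23 = -2051)
o = 5109 (o = -2051 + 7160 = 5109)
L = 0 (L = 71*0 = 0)
(o - 1*11072) - L = (5109 - 1*11072) - 1*0 = (5109 - 11072) + 0 = -5963 + 0 = -5963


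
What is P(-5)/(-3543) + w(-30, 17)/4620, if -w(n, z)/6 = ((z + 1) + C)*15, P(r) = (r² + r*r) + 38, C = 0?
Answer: -102437/272811 ≈ -0.37549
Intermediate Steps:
P(r) = 38 + 2*r² (P(r) = (r² + r²) + 38 = 2*r² + 38 = 38 + 2*r²)
w(n, z) = -90 - 90*z (w(n, z) = -6*((z + 1) + 0)*15 = -6*((1 + z) + 0)*15 = -6*(1 + z)*15 = -6*(15 + 15*z) = -90 - 90*z)
P(-5)/(-3543) + w(-30, 17)/4620 = (38 + 2*(-5)²)/(-3543) + (-90 - 90*17)/4620 = (38 + 2*25)*(-1/3543) + (-90 - 1530)*(1/4620) = (38 + 50)*(-1/3543) - 1620*1/4620 = 88*(-1/3543) - 27/77 = -88/3543 - 27/77 = -102437/272811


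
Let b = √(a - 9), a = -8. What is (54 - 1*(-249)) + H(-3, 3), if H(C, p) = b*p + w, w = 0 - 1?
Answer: 302 + 3*I*√17 ≈ 302.0 + 12.369*I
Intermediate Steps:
b = I*√17 (b = √(-8 - 9) = √(-17) = I*√17 ≈ 4.1231*I)
w = -1
H(C, p) = -1 + I*p*√17 (H(C, p) = (I*√17)*p - 1 = I*p*√17 - 1 = -1 + I*p*√17)
(54 - 1*(-249)) + H(-3, 3) = (54 - 1*(-249)) + (-1 + I*3*√17) = (54 + 249) + (-1 + 3*I*√17) = 303 + (-1 + 3*I*√17) = 302 + 3*I*√17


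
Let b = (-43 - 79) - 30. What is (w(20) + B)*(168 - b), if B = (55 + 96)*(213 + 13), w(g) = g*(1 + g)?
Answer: 11054720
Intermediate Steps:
b = -152 (b = -122 - 30 = -152)
B = 34126 (B = 151*226 = 34126)
(w(20) + B)*(168 - b) = (20*(1 + 20) + 34126)*(168 - 1*(-152)) = (20*21 + 34126)*(168 + 152) = (420 + 34126)*320 = 34546*320 = 11054720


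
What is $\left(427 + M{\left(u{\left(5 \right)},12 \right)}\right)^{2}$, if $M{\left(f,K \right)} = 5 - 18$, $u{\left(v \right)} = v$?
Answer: $171396$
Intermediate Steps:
$M{\left(f,K \right)} = -13$ ($M{\left(f,K \right)} = 5 - 18 = -13$)
$\left(427 + M{\left(u{\left(5 \right)},12 \right)}\right)^{2} = \left(427 - 13\right)^{2} = 414^{2} = 171396$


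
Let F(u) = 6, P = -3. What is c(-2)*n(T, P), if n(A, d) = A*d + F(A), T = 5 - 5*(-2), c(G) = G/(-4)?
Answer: -39/2 ≈ -19.500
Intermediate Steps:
c(G) = -G/4 (c(G) = G*(-¼) = -G/4)
T = 15 (T = 5 + 10 = 15)
n(A, d) = 6 + A*d (n(A, d) = A*d + 6 = 6 + A*d)
c(-2)*n(T, P) = (-¼*(-2))*(6 + 15*(-3)) = (6 - 45)/2 = (½)*(-39) = -39/2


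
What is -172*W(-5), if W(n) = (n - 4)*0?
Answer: 0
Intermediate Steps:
W(n) = 0 (W(n) = (-4 + n)*0 = 0)
-172*W(-5) = -172*0 = 0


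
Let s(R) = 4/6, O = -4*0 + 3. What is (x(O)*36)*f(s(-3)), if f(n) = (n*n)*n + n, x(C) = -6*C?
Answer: -624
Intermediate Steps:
O = 3 (O = 0 + 3 = 3)
s(R) = ⅔ (s(R) = 4*(⅙) = ⅔)
f(n) = n + n³ (f(n) = n²*n + n = n³ + n = n + n³)
(x(O)*36)*f(s(-3)) = (-6*3*36)*(⅔ + (⅔)³) = (-18*36)*(⅔ + 8/27) = -648*26/27 = -624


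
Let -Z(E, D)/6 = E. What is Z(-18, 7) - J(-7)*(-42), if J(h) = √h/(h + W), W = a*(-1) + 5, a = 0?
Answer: 108 - 21*I*√7 ≈ 108.0 - 55.561*I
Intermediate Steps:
W = 5 (W = 0*(-1) + 5 = 0 + 5 = 5)
Z(E, D) = -6*E
J(h) = √h/(5 + h) (J(h) = √h/(h + 5) = √h/(5 + h))
Z(-18, 7) - J(-7)*(-42) = -6*(-18) - √(-7)/(5 - 7)*(-42) = 108 - (I*√7)/(-2)*(-42) = 108 - (I*√7)*(-½)*(-42) = 108 - (-I*√7/2)*(-42) = 108 - 21*I*√7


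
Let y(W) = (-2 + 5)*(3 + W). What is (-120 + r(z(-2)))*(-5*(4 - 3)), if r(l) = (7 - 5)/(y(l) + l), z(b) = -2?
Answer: 590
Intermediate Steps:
y(W) = 9 + 3*W (y(W) = 3*(3 + W) = 9 + 3*W)
r(l) = 2/(9 + 4*l) (r(l) = (7 - 5)/((9 + 3*l) + l) = 2/(9 + 4*l))
(-120 + r(z(-2)))*(-5*(4 - 3)) = (-120 + 2/(9 + 4*(-2)))*(-5*(4 - 3)) = (-120 + 2/(9 - 8))*(-5*1) = (-120 + 2/1)*(-5) = (-120 + 2*1)*(-5) = (-120 + 2)*(-5) = -118*(-5) = 590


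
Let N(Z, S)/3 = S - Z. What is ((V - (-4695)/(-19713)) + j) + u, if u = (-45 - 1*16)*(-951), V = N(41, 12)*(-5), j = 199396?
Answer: 1694278217/6571 ≈ 2.5784e+5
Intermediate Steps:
N(Z, S) = -3*Z + 3*S (N(Z, S) = 3*(S - Z) = -3*Z + 3*S)
V = 435 (V = (-3*41 + 3*12)*(-5) = (-123 + 36)*(-5) = -87*(-5) = 435)
u = 58011 (u = (-45 - 16)*(-951) = -61*(-951) = 58011)
((V - (-4695)/(-19713)) + j) + u = ((435 - (-4695)/(-19713)) + 199396) + 58011 = ((435 - (-4695)*(-1)/19713) + 199396) + 58011 = ((435 - 1*1565/6571) + 199396) + 58011 = ((435 - 1565/6571) + 199396) + 58011 = (2856820/6571 + 199396) + 58011 = 1313087936/6571 + 58011 = 1694278217/6571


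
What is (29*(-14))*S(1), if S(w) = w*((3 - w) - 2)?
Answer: 0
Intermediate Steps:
S(w) = w*(1 - w)
(29*(-14))*S(1) = (29*(-14))*(1*(1 - 1*1)) = -406*(1 - 1) = -406*0 = 0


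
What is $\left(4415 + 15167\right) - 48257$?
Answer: $-28675$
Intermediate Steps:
$\left(4415 + 15167\right) - 48257 = 19582 - 48257 = -28675$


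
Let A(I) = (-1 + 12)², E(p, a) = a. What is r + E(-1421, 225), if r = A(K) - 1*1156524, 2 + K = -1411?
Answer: -1156178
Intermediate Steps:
K = -1413 (K = -2 - 1411 = -1413)
A(I) = 121 (A(I) = 11² = 121)
r = -1156403 (r = 121 - 1*1156524 = 121 - 1156524 = -1156403)
r + E(-1421, 225) = -1156403 + 225 = -1156178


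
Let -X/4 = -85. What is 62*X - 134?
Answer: 20946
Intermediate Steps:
X = 340 (X = -4*(-85) = 340)
62*X - 134 = 62*340 - 134 = 21080 - 134 = 20946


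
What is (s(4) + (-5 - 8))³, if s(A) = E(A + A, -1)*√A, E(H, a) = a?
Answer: -3375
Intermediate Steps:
s(A) = -√A
(s(4) + (-5 - 8))³ = (-√4 + (-5 - 8))³ = (-1*2 - 13)³ = (-2 - 13)³ = (-15)³ = -3375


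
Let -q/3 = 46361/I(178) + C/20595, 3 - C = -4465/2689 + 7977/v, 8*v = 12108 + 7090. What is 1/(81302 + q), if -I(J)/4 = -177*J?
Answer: 7443708211798120/605180148538107796377 ≈ 1.2300e-5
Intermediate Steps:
I(J) = 708*J (I(J) = -(-708)*J = 708*J)
v = 9599/4 (v = (12108 + 7090)/8 = (⅛)*19198 = 9599/4 ≈ 2399.8)
C = 34494056/25811711 (C = 3 - (-4465/2689 + 7977/(9599/4)) = 3 - (-4465*1/2689 + 7977*(4/9599)) = 3 - (-4465/2689 + 31908/9599) = 3 - 1*42941077/25811711 = 3 - 42941077/25811711 = 34494056/25811711 ≈ 1.3364)
q = -8216497502955863/7443708211798120 (q = -3*(46361/((708*178)) + (34494056/25811711)/20595) = -3*(46361/126024 + (34494056/25811711)*(1/20595)) = -3*(46361*(1/126024) + 34494056/531592188045) = -3*(46361/126024 + 34494056/531592188045) = -3*8216497502955863/22331124635394360 = -8216497502955863/7443708211798120 ≈ -1.1038)
1/(81302 + q) = 1/(81302 - 8216497502955863/7443708211798120) = 1/(605180148538107796377/7443708211798120) = 7443708211798120/605180148538107796377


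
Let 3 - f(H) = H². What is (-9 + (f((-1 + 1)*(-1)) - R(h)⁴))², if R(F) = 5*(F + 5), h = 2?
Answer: 2251893398161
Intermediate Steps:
f(H) = 3 - H²
R(F) = 25 + 5*F (R(F) = 5*(5 + F) = 25 + 5*F)
(-9 + (f((-1 + 1)*(-1)) - R(h)⁴))² = (-9 + ((3 - ((-1 + 1)*(-1))²) - (25 + 5*2)⁴))² = (-9 + ((3 - (0*(-1))²) - (25 + 10)⁴))² = (-9 + ((3 - 1*0²) - 1*35⁴))² = (-9 + ((3 - 1*0) - 1*1500625))² = (-9 + ((3 + 0) - 1500625))² = (-9 + (3 - 1500625))² = (-9 - 1500622)² = (-1500631)² = 2251893398161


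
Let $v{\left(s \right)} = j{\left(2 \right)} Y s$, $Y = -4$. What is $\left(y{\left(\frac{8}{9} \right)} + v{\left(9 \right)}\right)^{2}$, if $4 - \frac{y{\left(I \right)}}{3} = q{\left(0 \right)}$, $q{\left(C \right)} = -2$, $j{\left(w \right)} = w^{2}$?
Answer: $15876$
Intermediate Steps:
$y{\left(I \right)} = 18$ ($y{\left(I \right)} = 12 - -6 = 12 + 6 = 18$)
$v{\left(s \right)} = - 16 s$ ($v{\left(s \right)} = 2^{2} \left(-4\right) s = 4 \left(-4\right) s = - 16 s$)
$\left(y{\left(\frac{8}{9} \right)} + v{\left(9 \right)}\right)^{2} = \left(18 - 144\right)^{2} = \left(-126\right)^{2} = 15876$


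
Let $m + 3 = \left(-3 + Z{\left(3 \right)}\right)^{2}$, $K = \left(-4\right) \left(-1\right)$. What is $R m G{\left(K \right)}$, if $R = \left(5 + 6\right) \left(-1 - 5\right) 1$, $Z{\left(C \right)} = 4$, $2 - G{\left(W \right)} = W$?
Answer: $-264$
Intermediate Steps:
$K = 4$
$G{\left(W \right)} = 2 - W$
$m = -2$ ($m = -3 + \left(-3 + 4\right)^{2} = -3 + 1^{2} = -3 + 1 = -2$)
$R = -66$ ($R = 11 \left(-6\right) 1 = \left(-66\right) 1 = -66$)
$R m G{\left(K \right)} = \left(-66\right) \left(-2\right) \left(2 - 4\right) = 132 \left(2 - 4\right) = 132 \left(-2\right) = -264$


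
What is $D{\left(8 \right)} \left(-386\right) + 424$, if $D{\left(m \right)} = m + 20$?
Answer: $-10384$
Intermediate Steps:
$D{\left(m \right)} = 20 + m$
$D{\left(8 \right)} \left(-386\right) + 424 = \left(20 + 8\right) \left(-386\right) + 424 = 28 \left(-386\right) + 424 = -10808 + 424 = -10384$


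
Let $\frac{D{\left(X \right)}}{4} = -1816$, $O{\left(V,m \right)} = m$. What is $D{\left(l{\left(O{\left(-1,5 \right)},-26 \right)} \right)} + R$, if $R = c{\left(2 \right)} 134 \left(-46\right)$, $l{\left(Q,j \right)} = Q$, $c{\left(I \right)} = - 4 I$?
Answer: $42048$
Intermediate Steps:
$D{\left(X \right)} = -7264$ ($D{\left(X \right)} = 4 \left(-1816\right) = -7264$)
$R = 49312$ ($R = \left(-4\right) 2 \cdot 134 \left(-46\right) = \left(-8\right) 134 \left(-46\right) = \left(-1072\right) \left(-46\right) = 49312$)
$D{\left(l{\left(O{\left(-1,5 \right)},-26 \right)} \right)} + R = -7264 + 49312 = 42048$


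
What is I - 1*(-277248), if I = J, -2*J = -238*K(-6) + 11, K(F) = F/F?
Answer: 554723/2 ≈ 2.7736e+5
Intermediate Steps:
K(F) = 1
J = 227/2 (J = -(-238*1 + 11)/2 = -(-238 + 11)/2 = -½*(-227) = 227/2 ≈ 113.50)
I = 227/2 ≈ 113.50
I - 1*(-277248) = 227/2 - 1*(-277248) = 227/2 + 277248 = 554723/2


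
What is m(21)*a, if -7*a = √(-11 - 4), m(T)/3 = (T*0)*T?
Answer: 0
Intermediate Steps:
m(T) = 0 (m(T) = 3*((T*0)*T) = 3*(0*T) = 3*0 = 0)
a = -I*√15/7 (a = -√(-11 - 4)/7 = -I*√15/7 ≈ -0.55328*I)
m(21)*a = 0*(-I*√15/7) = 0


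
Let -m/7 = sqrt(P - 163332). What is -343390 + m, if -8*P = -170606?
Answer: -343390 - 35*I*sqrt(22721)/2 ≈ -3.4339e+5 - 2637.9*I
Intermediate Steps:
P = 85303/4 (P = -1/8*(-170606) = 85303/4 ≈ 21326.)
m = -35*I*sqrt(22721)/2 (m = -7*sqrt(85303/4 - 163332) = -35*I*sqrt(22721)/2 ≈ -2637.9*I)
-343390 + m = -343390 - 35*I*sqrt(22721)/2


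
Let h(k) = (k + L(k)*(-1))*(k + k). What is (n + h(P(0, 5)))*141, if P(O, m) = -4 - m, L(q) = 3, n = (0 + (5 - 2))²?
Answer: 31725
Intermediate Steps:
n = 9 (n = (0 + 3)² = 3² = 9)
h(k) = 2*k*(-3 + k) (h(k) = (k + 3*(-1))*(k + k) = (k - 3)*(2*k) = (-3 + k)*(2*k) = 2*k*(-3 + k))
(n + h(P(0, 5)))*141 = (9 + 2*(-4 - 1*5)*(-3 + (-4 - 1*5)))*141 = (9 + 2*(-4 - 5)*(-3 + (-4 - 5)))*141 = (9 + 2*(-9)*(-3 - 9))*141 = (9 + 2*(-9)*(-12))*141 = (9 + 216)*141 = 225*141 = 31725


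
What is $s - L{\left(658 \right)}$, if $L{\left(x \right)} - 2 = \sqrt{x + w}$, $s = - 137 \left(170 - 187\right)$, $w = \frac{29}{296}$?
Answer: $2327 - \frac{\sqrt{14414978}}{148} \approx 2301.3$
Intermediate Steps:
$w = \frac{29}{296}$ ($w = 29 \cdot \frac{1}{296} = \frac{29}{296} \approx 0.097973$)
$s = 2329$ ($s = \left(-137\right) \left(-17\right) = 2329$)
$L{\left(x \right)} = 2 + \sqrt{\frac{29}{296} + x}$ ($L{\left(x \right)} = 2 + \sqrt{x + \frac{29}{296}} = 2 + \sqrt{\frac{29}{296} + x}$)
$s - L{\left(658 \right)} = 2329 - \left(2 + \frac{\sqrt{2146 + 21904 \cdot 658}}{148}\right) = 2329 - \left(2 + \frac{\sqrt{2146 + 14412832}}{148}\right) = 2329 - \left(2 + \frac{\sqrt{14414978}}{148}\right) = 2327 - \frac{\sqrt{14414978}}{148}$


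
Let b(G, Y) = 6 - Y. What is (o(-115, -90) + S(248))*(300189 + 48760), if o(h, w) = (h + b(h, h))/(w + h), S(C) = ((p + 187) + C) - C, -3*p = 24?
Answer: 12802589861/205 ≈ 6.2452e+7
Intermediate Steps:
p = -8 (p = -⅓*24 = -8)
S(C) = 179 (S(C) = ((-8 + 187) + C) - C = (179 + C) - C = 179)
o(h, w) = 6/(h + w) (o(h, w) = (h + (6 - h))/(w + h) = 6/(h + w))
(o(-115, -90) + S(248))*(300189 + 48760) = (6/(-115 - 90) + 179)*(300189 + 48760) = (6/(-205) + 179)*348949 = (6*(-1/205) + 179)*348949 = (-6/205 + 179)*348949 = (36689/205)*348949 = 12802589861/205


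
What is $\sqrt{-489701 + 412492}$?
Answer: $i \sqrt{77209} \approx 277.87 i$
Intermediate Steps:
$\sqrt{-489701 + 412492} = \sqrt{-77209} = i \sqrt{77209}$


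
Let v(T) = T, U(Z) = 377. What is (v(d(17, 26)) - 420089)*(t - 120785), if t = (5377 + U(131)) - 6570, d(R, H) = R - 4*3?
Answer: 51082634484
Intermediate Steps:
d(R, H) = -12 + R (d(R, H) = R - 12 = -12 + R)
t = -816 (t = (5377 + 377) - 6570 = 5754 - 6570 = -816)
(v(d(17, 26)) - 420089)*(t - 120785) = ((-12 + 17) - 420089)*(-816 - 120785) = (5 - 420089)*(-121601) = -420084*(-121601) = 51082634484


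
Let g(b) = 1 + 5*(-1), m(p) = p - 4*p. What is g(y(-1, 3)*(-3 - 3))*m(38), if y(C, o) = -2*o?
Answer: 456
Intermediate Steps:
m(p) = -3*p
g(b) = -4 (g(b) = 1 - 5 = -4)
g(y(-1, 3)*(-3 - 3))*m(38) = -(-12)*38 = -4*(-114) = 456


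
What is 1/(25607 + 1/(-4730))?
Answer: 4730/121121109 ≈ 3.9052e-5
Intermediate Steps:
1/(25607 + 1/(-4730)) = 1/(25607 - 1/4730) = 1/(121121109/4730) = 4730/121121109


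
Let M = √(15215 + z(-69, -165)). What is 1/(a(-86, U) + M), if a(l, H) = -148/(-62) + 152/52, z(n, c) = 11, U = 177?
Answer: -431210/1234129917 + 162409*√15226/2468259834 ≈ 0.0077698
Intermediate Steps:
a(l, H) = 2140/403 (a(l, H) = -148*(-1/62) + 152*(1/52) = 74/31 + 38/13 = 2140/403)
M = √15226 (M = √(15215 + 11) = √15226 ≈ 123.39)
1/(a(-86, U) + M) = 1/(2140/403 + √15226)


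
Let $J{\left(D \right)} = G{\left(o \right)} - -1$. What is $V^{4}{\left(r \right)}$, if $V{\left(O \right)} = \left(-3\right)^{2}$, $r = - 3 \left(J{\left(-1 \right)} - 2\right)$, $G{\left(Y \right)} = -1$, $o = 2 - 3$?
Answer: $6561$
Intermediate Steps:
$o = -1$ ($o = 2 - 3 = -1$)
$J{\left(D \right)} = 0$ ($J{\left(D \right)} = -1 - -1 = -1 + 1 = 0$)
$r = 6$ ($r = - 3 \left(0 - 2\right) = \left(-3\right) \left(-2\right) = 6$)
$V{\left(O \right)} = 9$
$V^{4}{\left(r \right)} = 9^{4} = 6561$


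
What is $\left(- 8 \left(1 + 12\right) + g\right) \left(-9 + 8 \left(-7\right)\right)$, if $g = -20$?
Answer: $8060$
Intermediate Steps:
$\left(- 8 \left(1 + 12\right) + g\right) \left(-9 + 8 \left(-7\right)\right) = \left(- 8 \left(1 + 12\right) - 20\right) \left(-9 + 8 \left(-7\right)\right) = \left(\left(-8\right) 13 - 20\right) \left(-9 - 56\right) = \left(-104 - 20\right) \left(-65\right) = \left(-124\right) \left(-65\right) = 8060$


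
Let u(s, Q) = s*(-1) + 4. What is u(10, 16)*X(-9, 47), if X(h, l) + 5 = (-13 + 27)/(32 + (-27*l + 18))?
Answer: 36654/1219 ≈ 30.069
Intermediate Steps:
X(h, l) = -5 + 14/(50 - 27*l) (X(h, l) = -5 + (-13 + 27)/(32 + (-27*l + 18)) = -5 + 14/(32 + (18 - 27*l)) = -5 + 14/(50 - 27*l))
u(s, Q) = 4 - s (u(s, Q) = -s + 4 = 4 - s)
u(10, 16)*X(-9, 47) = (4 - 1*10)*((236 - 135*47)/(-50 + 27*47)) = (4 - 10)*((236 - 6345)/(-50 + 1269)) = -6*(-6109)/1219 = -6*(-6109/1219) = 36654/1219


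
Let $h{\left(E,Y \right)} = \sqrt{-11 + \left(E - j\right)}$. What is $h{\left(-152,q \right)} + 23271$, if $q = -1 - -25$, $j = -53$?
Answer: $23271 + i \sqrt{110} \approx 23271.0 + 10.488 i$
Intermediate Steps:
$q = 24$ ($q = -1 + 25 = 24$)
$h{\left(E,Y \right)} = \sqrt{42 + E}$ ($h{\left(E,Y \right)} = \sqrt{-11 + \left(E - -53\right)} = \sqrt{-11 + \left(E + 53\right)} = \sqrt{-11 + \left(53 + E\right)} = \sqrt{42 + E}$)
$h{\left(-152,q \right)} + 23271 = \sqrt{42 - 152} + 23271 = \sqrt{-110} + 23271 = i \sqrt{110} + 23271 = 23271 + i \sqrt{110}$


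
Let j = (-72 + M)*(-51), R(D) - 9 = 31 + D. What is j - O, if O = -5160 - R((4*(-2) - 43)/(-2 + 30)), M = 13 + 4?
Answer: 224089/28 ≈ 8003.2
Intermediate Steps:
M = 17
R(D) = 40 + D (R(D) = 9 + (31 + D) = 40 + D)
j = 2805 (j = (-72 + 17)*(-51) = -55*(-51) = 2805)
O = -145549/28 (O = -5160 - (40 + (4*(-2) - 43)/(-2 + 30)) = -5160 - (40 + (-8 - 43)/28) = -5160 - (40 - 51*1/28) = -5160 - (40 - 51/28) = -5160 - 1*1069/28 = -5160 - 1069/28 = -145549/28 ≈ -5198.2)
j - O = 2805 - 1*(-145549/28) = 2805 + 145549/28 = 224089/28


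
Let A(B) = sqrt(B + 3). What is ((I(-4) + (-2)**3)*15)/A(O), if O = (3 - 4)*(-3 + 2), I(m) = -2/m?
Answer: -225/4 ≈ -56.250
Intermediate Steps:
O = 1 (O = -1*(-1) = 1)
A(B) = sqrt(3 + B)
((I(-4) + (-2)**3)*15)/A(O) = ((-2/(-4) + (-2)**3)*15)/(sqrt(3 + 1)) = ((-2*(-1/4) - 8)*15)/(sqrt(4)) = ((1/2 - 8)*15)/2 = -15/2*15*(1/2) = -225/2*1/2 = -225/4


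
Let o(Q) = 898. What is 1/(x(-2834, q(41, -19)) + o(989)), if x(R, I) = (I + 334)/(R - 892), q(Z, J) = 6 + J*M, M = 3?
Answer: 3726/3345665 ≈ 0.0011137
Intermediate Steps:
q(Z, J) = 6 + 3*J (q(Z, J) = 6 + J*3 = 6 + 3*J)
x(R, I) = (334 + I)/(-892 + R)
1/(x(-2834, q(41, -19)) + o(989)) = 1/((334 + (6 + 3*(-19)))/(-892 - 2834) + 898) = 1/((334 + (6 - 57))/(-3726) + 898) = 1/(-(334 - 51)/3726 + 898) = 1/(-1/3726*283 + 898) = 1/(-283/3726 + 898) = 1/(3345665/3726) = 3726/3345665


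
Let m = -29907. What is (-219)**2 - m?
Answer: 77868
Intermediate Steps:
(-219)**2 - m = (-219)**2 - 1*(-29907) = 47961 + 29907 = 77868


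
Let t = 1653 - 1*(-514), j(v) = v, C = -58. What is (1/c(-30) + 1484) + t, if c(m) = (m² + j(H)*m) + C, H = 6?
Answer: 2416963/662 ≈ 3651.0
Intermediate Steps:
c(m) = -58 + m² + 6*m (c(m) = (m² + 6*m) - 58 = -58 + m² + 6*m)
t = 2167 (t = 1653 + 514 = 2167)
(1/c(-30) + 1484) + t = (1/(-58 + (-30)² + 6*(-30)) + 1484) + 2167 = (1/(-58 + 900 - 180) + 1484) + 2167 = (1/662 + 1484) + 2167 = 982409/662 + 2167 = 2416963/662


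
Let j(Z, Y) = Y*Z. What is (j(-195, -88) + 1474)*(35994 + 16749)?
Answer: 982813062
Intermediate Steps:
(j(-195, -88) + 1474)*(35994 + 16749) = (-88*(-195) + 1474)*(35994 + 16749) = (17160 + 1474)*52743 = 18634*52743 = 982813062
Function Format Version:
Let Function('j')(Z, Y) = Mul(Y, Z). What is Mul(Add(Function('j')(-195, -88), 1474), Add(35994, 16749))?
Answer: 982813062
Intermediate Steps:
Mul(Add(Function('j')(-195, -88), 1474), Add(35994, 16749)) = Mul(Add(Mul(-88, -195), 1474), Add(35994, 16749)) = Mul(Add(17160, 1474), 52743) = Mul(18634, 52743) = 982813062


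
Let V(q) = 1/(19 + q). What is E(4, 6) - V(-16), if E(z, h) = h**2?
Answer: 107/3 ≈ 35.667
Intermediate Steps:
E(4, 6) - V(-16) = 6**2 - 1/(19 - 16) = 36 - 1/3 = 107/3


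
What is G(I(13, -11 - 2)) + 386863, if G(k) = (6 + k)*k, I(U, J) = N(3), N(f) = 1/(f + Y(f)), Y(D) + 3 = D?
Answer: 3481786/9 ≈ 3.8687e+5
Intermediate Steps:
Y(D) = -3 + D
N(f) = 1/(-3 + 2*f) (N(f) = 1/(f + (-3 + f)) = 1/(-3 + 2*f))
I(U, J) = 1/3 (I(U, J) = 1/(-3 + 2*3) = 1/(-3 + 6) = 1/3)
G(k) = k*(6 + k)
G(I(13, -11 - 2)) + 386863 = (6 + 1/3)/3 + 386863 = (1/3)*(19/3) + 386863 = 19/9 + 386863 = 3481786/9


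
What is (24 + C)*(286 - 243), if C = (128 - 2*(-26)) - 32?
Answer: 7396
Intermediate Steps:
C = 148 (C = (128 + 52) - 32 = 180 - 32 = 148)
(24 + C)*(286 - 243) = (24 + 148)*(286 - 243) = 172*43 = 7396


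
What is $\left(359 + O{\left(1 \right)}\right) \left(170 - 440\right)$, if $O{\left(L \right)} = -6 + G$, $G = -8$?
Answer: $-93150$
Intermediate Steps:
$O{\left(L \right)} = -14$ ($O{\left(L \right)} = -6 - 8 = -14$)
$\left(359 + O{\left(1 \right)}\right) \left(170 - 440\right) = \left(359 - 14\right) \left(170 - 440\right) = 345 \left(-270\right) = -93150$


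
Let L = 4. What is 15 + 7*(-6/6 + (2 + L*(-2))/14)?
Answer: 5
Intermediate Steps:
15 + 7*(-6/6 + (2 + L*(-2))/14) = 15 + 7*(-6/6 + (2 + 4*(-2))/14) = 15 + 7*(-6*1/6 + (2 - 8)*(1/14)) = 15 + 7*(-1 - 6*1/14) = 15 + 7*(-1 - 3/7) = 15 + 7*(-10/7) = 15 - 10 = 5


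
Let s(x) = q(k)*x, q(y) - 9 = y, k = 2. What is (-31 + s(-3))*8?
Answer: -512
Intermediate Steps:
q(y) = 9 + y
s(x) = 11*x (s(x) = (9 + 2)*x = 11*x)
(-31 + s(-3))*8 = (-31 + 11*(-3))*8 = (-31 - 33)*8 = -64*8 = -512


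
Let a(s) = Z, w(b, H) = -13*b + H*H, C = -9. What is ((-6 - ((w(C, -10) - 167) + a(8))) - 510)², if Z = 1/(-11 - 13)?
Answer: 184497889/576 ≈ 3.2031e+5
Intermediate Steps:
w(b, H) = H² - 13*b (w(b, H) = -13*b + H² = H² - 13*b)
Z = -1/24 (Z = 1/(-24) = -1/24 ≈ -0.041667)
a(s) = -1/24
((-6 - ((w(C, -10) - 167) + a(8))) - 510)² = ((-6 - ((((-10)² - 13*(-9)) - 167) - 1/24)) - 510)² = ((-6 - (((100 + 117) - 167) - 1/24)) - 510)² = ((-6 - ((217 - 167) - 1/24)) - 510)² = ((-6 - (50 - 1/24)) - 510)² = ((-6 - 1*1199/24) - 510)² = ((-6 - 1199/24) - 510)² = (-1343/24 - 510)² = (-13583/24)² = 184497889/576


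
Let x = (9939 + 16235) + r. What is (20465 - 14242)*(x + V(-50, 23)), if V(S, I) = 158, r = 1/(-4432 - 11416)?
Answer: 370988176615/2264 ≈ 1.6386e+8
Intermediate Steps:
r = -1/15848 (r = 1/(-15848) = -1/15848 ≈ -6.3099e-5)
x = 414805551/15848 (x = (9939 + 16235) - 1/15848 = 26174 - 1/15848 = 414805551/15848 ≈ 26174.)
(20465 - 14242)*(x + V(-50, 23)) = (20465 - 14242)*(414805551/15848 + 158) = 6223*(417309535/15848) = 370988176615/2264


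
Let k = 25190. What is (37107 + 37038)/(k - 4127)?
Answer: 24715/7021 ≈ 3.5202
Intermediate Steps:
(37107 + 37038)/(k - 4127) = (37107 + 37038)/(25190 - 4127) = 74145/21063 = 74145*(1/21063) = 24715/7021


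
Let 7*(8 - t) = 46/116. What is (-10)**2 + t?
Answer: 43825/406 ≈ 107.94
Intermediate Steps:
t = 3225/406 (t = 8 - 46/(7*116) = 8 - 1/7*23/58 = 8 - 23/406 = 3225/406 ≈ 7.9434)
(-10)**2 + t = (-10)**2 + 3225/406 = 100 + 3225/406 = 43825/406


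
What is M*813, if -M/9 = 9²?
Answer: -592677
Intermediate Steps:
M = -729 (M = -9*9² = -9*81 = -729)
M*813 = -729*813 = -592677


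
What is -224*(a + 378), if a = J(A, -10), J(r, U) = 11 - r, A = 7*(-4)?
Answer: -93408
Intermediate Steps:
A = -28
a = 39 (a = 11 - 1*(-28) = 11 + 28 = 39)
-224*(a + 378) = -224*(39 + 378) = -224*417 = -93408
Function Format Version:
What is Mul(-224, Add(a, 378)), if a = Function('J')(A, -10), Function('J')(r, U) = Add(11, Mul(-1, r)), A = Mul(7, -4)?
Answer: -93408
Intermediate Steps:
A = -28
a = 39 (a = Add(11, Mul(-1, -28)) = Add(11, 28) = 39)
Mul(-224, Add(a, 378)) = Mul(-224, Add(39, 378)) = Mul(-224, 417) = -93408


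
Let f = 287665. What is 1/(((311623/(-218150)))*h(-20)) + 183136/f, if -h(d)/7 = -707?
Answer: 40339093663446/63377622418565 ≈ 0.63649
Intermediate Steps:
h(d) = 4949 (h(d) = -7*(-707) = 4949)
1/(((311623/(-218150)))*h(-20)) + 183136/f = 1/((311623/(-218150))*4949) + 183136/287665 = (1/4949)/(311623*(-1/218150)) + 183136*(1/287665) = (1/4949)/(-311623/218150) + 183136/287665 = -218150/311623*1/4949 + 183136/287665 = -218150/1542222227 + 183136/287665 = 40339093663446/63377622418565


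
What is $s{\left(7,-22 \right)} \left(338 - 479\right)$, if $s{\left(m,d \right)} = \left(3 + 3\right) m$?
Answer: $-5922$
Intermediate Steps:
$s{\left(m,d \right)} = 6 m$
$s{\left(7,-22 \right)} \left(338 - 479\right) = 6 \cdot 7 \left(338 - 479\right) = 42 \left(-141\right) = -5922$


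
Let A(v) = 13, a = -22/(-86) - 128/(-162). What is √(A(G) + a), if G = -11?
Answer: √2103646/387 ≈ 3.7478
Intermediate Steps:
a = 3643/3483 (a = -22*(-1/86) - 128*(-1/162) = 11/43 + 64/81 = 3643/3483 ≈ 1.0459)
√(A(G) + a) = √(13 + 3643/3483) = √(48922/3483) = √2103646/387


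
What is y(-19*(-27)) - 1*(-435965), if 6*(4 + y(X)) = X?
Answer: 872093/2 ≈ 4.3605e+5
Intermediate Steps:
y(X) = -4 + X/6
y(-19*(-27)) - 1*(-435965) = (-4 + (-19*(-27))/6) - 1*(-435965) = (-4 + (⅙)*513) + 435965 = (-4 + 171/2) + 435965 = 163/2 + 435965 = 872093/2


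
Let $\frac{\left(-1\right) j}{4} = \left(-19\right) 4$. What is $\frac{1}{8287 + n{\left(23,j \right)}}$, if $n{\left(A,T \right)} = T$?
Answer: $\frac{1}{8591} \approx 0.0001164$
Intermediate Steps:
$j = 304$ ($j = - 4 \left(\left(-19\right) 4\right) = \left(-4\right) \left(-76\right) = 304$)
$\frac{1}{8287 + n{\left(23,j \right)}} = \frac{1}{8287 + 304} = \frac{1}{8591}$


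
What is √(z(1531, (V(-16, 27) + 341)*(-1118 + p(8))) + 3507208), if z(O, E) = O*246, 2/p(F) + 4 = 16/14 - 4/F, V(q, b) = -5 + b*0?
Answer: √3883834 ≈ 1970.7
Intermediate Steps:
V(q, b) = -5 (V(q, b) = -5 + 0 = -5)
p(F) = 2/(-20/7 - 4/F) (p(F) = 2/(-4 + (16/14 - 4/F)) = 2/(-4 + (16*(1/14) - 4/F)) = 2/(-4 + (8/7 - 4/F)) = 2/(-20/7 - 4/F))
z(O, E) = 246*O
√(z(1531, (V(-16, 27) + 341)*(-1118 + p(8))) + 3507208) = √(246*1531 + 3507208) = √(376626 + 3507208) = √3883834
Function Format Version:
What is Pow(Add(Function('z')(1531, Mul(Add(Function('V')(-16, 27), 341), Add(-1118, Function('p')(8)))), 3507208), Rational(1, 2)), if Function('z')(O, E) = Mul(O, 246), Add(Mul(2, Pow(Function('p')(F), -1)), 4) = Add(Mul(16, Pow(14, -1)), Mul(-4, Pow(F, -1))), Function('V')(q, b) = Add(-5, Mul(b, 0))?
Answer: Pow(3883834, Rational(1, 2)) ≈ 1970.7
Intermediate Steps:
Function('V')(q, b) = -5 (Function('V')(q, b) = Add(-5, 0) = -5)
Function('p')(F) = Mul(2, Pow(Add(Rational(-20, 7), Mul(-4, Pow(F, -1))), -1)) (Function('p')(F) = Mul(2, Pow(Add(-4, Add(Mul(16, Pow(14, -1)), Mul(-4, Pow(F, -1)))), -1)) = Mul(2, Pow(Add(-4, Add(Mul(16, Rational(1, 14)), Mul(-4, Pow(F, -1)))), -1)) = Mul(2, Pow(Add(-4, Add(Rational(8, 7), Mul(-4, Pow(F, -1)))), -1)) = Mul(2, Pow(Add(Rational(-20, 7), Mul(-4, Pow(F, -1))), -1)))
Function('z')(O, E) = Mul(246, O)
Pow(Add(Function('z')(1531, Mul(Add(Function('V')(-16, 27), 341), Add(-1118, Function('p')(8)))), 3507208), Rational(1, 2)) = Pow(Add(Mul(246, 1531), 3507208), Rational(1, 2)) = Pow(Add(376626, 3507208), Rational(1, 2)) = Pow(3883834, Rational(1, 2))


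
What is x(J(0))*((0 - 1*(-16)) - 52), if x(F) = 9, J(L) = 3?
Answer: -324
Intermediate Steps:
x(J(0))*((0 - 1*(-16)) - 52) = 9*((0 - 1*(-16)) - 52) = 9*((0 + 16) - 52) = 9*(16 - 52) = 9*(-36) = -324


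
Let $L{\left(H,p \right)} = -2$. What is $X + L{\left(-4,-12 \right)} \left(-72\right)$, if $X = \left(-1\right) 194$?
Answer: $-50$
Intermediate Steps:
$X = -194$
$X + L{\left(-4,-12 \right)} \left(-72\right) = -194 - -144 = -194 + 144 = -50$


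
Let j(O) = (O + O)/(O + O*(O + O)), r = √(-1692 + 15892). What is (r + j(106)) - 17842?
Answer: -3800344/213 + 10*√142 ≈ -17723.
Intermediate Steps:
r = 10*√142 (r = √14200 = 10*√142 ≈ 119.16)
j(O) = 2*O/(O + 2*O²) (j(O) = (2*O)/(O + O*(2*O)) = (2*O)/(O + 2*O²) = 2*O/(O + 2*O²))
(r + j(106)) - 17842 = (10*√142 + 2/(1 + 2*106)) - 17842 = (10*√142 + 2/(1 + 212)) - 17842 = (10*√142 + 2/213) - 17842 = (2/213 + 10*√142) - 17842 = -3800344/213 + 10*√142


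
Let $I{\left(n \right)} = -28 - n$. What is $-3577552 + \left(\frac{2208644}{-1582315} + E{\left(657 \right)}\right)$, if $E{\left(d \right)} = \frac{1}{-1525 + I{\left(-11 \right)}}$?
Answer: $- \frac{8728978892732323}{2439929730} \approx -3.5776 \cdot 10^{6}$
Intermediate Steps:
$E{\left(d \right)} = - \frac{1}{1542}$ ($E{\left(d \right)} = \frac{1}{-1525 - 17} = \frac{1}{-1542} = - \frac{1}{1542}$)
$-3577552 + \left(\frac{2208644}{-1582315} + E{\left(657 \right)}\right) = -3577552 + \left(\frac{2208644}{-1582315} - \frac{1}{1542}\right) = -3577552 + \left(2208644 \left(- \frac{1}{1582315}\right) - \frac{1}{1542}\right) = -3577552 - \frac{3407311363}{2439929730} = - \frac{8728978892732323}{2439929730}$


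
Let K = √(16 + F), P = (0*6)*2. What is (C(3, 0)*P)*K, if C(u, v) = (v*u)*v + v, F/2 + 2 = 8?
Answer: 0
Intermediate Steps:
F = 12 (F = -4 + 2*8 = -4 + 16 = 12)
P = 0 (P = 0*2 = 0)
C(u, v) = v + u*v² (C(u, v) = (u*v)*v + v = u*v² + v = v + u*v²)
K = 2*√7 (K = √(16 + 12) = √28 = 2*√7 ≈ 5.2915)
(C(3, 0)*P)*K = ((0*(1 + 3*0))*0)*(2*√7) = ((0*(1 + 0))*0)*(2*√7) = ((0*1)*0)*(2*√7) = (0*0)*(2*√7) = 0*(2*√7) = 0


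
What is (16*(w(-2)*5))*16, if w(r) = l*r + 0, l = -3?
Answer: 7680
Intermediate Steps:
w(r) = -3*r (w(r) = -3*r + 0 = -3*r)
(16*(w(-2)*5))*16 = (16*(-3*(-2)*5))*16 = (16*(6*5))*16 = (16*30)*16 = 480*16 = 7680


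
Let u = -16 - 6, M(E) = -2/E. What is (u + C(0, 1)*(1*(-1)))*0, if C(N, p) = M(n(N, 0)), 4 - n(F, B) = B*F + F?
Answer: 0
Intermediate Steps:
n(F, B) = 4 - F - B*F (n(F, B) = 4 - (B*F + F) = 4 - (F + B*F) = 4 + (-F - B*F) = 4 - F - B*F)
C(N, p) = -2/(4 - N) (C(N, p) = -2/(4 - N - 1*0*N) = -2/(4 - N + 0) = -2/(4 - N))
u = -22
(u + C(0, 1)*(1*(-1)))*0 = (-22 + (2/(-4 + 0))*(1*(-1)))*0 = (-22 + (2/(-4))*(-1))*0 = (-22 + (2*(-¼))*(-1))*0 = (-22 - ½*(-1))*0 = (-22 + ½)*0 = -43/2*0 = 0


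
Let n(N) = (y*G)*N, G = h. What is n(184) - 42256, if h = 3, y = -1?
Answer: -42808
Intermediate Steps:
G = 3
n(N) = -3*N (n(N) = (-1*3)*N = -3*N)
n(184) - 42256 = -3*184 - 42256 = -552 - 42256 = -42808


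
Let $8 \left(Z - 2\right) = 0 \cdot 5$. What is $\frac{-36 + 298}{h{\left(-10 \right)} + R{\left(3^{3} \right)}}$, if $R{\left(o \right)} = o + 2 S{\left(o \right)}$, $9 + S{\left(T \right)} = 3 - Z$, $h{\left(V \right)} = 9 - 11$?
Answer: $\frac{262}{9} \approx 29.111$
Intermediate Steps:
$h{\left(V \right)} = -2$ ($h{\left(V \right)} = 9 - 11 = -2$)
$Z = 2$ ($Z = 2 + \frac{0 \cdot 5}{8} = 2 + \frac{1}{8} \cdot 0 = 2 + 0 = 2$)
$S{\left(T \right)} = -8$ ($S{\left(T \right)} = -9 + \left(3 - 2\right) = -9 + 1 = -8$)
$R{\left(o \right)} = -16 + o$ ($R{\left(o \right)} = o + 2 \left(-8\right) = o - 16 = -16 + o$)
$\frac{-36 + 298}{h{\left(-10 \right)} + R{\left(3^{3} \right)}} = \frac{-36 + 298}{-2 - \left(16 - 3^{3}\right)} = \frac{262}{-2 + \left(-16 + 27\right)} = \frac{262}{-2 + 11} = \frac{262}{9}$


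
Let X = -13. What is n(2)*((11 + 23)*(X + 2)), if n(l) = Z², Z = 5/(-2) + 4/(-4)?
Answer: -9163/2 ≈ -4581.5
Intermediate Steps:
Z = -7/2 (Z = 5*(-½) + 4*(-¼) = -5/2 - 1 = -7/2 ≈ -3.5000)
n(l) = 49/4 (n(l) = (-7/2)² = 49/4)
n(2)*((11 + 23)*(X + 2)) = 49*((11 + 23)*(-13 + 2))/4 = 49*(34*(-11))/4 = (49/4)*(-374) = -9163/2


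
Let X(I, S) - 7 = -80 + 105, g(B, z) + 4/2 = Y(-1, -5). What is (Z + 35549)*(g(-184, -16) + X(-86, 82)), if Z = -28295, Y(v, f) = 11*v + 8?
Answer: 195858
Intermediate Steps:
Y(v, f) = 8 + 11*v
g(B, z) = -5 (g(B, z) = -2 + (8 + 11*(-1)) = -2 + (8 - 11) = -2 - 3 = -5)
X(I, S) = 32 (X(I, S) = 7 + (-80 + 105) = 7 + 25 = 32)
(Z + 35549)*(g(-184, -16) + X(-86, 82)) = (-28295 + 35549)*(-5 + 32) = 7254*27 = 195858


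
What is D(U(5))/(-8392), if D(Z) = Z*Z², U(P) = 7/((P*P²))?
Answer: -343/16390625000 ≈ -2.0927e-8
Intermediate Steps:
U(P) = 7/P³ (U(P) = 7/(P³) = 7/P³)
D(Z) = Z³
D(U(5))/(-8392) = (7/5³)³/(-8392) = (7*(1/125))³*(-1/8392) = (7/125)³*(-1/8392) = (343/1953125)*(-1/8392) = -343/16390625000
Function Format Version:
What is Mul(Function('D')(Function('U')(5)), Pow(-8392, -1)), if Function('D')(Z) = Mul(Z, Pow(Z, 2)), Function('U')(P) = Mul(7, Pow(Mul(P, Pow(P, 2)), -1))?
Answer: Rational(-343, 16390625000) ≈ -2.0927e-8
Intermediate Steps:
Function('U')(P) = Mul(7, Pow(P, -3)) (Function('U')(P) = Mul(7, Pow(Pow(P, 3), -1)) = Mul(7, Pow(P, -3)))
Function('D')(Z) = Pow(Z, 3)
Mul(Function('D')(Function('U')(5)), Pow(-8392, -1)) = Mul(Pow(Mul(7, Pow(5, -3)), 3), Pow(-8392, -1)) = Mul(Pow(Mul(7, Rational(1, 125)), 3), Rational(-1, 8392)) = Mul(Pow(Rational(7, 125), 3), Rational(-1, 8392)) = Mul(Rational(343, 1953125), Rational(-1, 8392)) = Rational(-343, 16390625000)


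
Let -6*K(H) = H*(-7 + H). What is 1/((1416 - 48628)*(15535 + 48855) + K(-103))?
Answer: -3/9119947705 ≈ -3.2895e-10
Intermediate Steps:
K(H) = -H*(-7 + H)/6
1/((1416 - 48628)*(15535 + 48855) + K(-103)) = 1/((1416 - 48628)*(15535 + 48855) + (1/6)*(-103)*(7 - 1*(-103))) = 1/(-47212*64390 + (1/6)*(-103)*(7 + 103)) = 1/(-3039980680 + (1/6)*(-103)*110) = 1/(-3039980680 - 5665/3) = 1/(-9119947705/3) = -3/9119947705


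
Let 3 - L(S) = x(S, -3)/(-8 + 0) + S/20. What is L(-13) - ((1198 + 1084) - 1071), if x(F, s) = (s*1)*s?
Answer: -48249/40 ≈ -1206.2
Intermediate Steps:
x(F, s) = s**2 (x(F, s) = s*s = s**2)
L(S) = 33/8 - S/20 (L(S) = 3 - ((-3)**2/(-8 + 0) + S/20) = 3 - (9/(-8) + S*(1/20)) = 3 - (9*(-1/8) + S/20) = 3 - (-9/8 + S/20) = 3 + (9/8 - S/20) = 33/8 - S/20)
L(-13) - ((1198 + 1084) - 1071) = (33/8 - 1/20*(-13)) - ((1198 + 1084) - 1071) = (33/8 + 13/20) - (2282 - 1071) = 191/40 - 1*1211 = 191/40 - 1211 = -48249/40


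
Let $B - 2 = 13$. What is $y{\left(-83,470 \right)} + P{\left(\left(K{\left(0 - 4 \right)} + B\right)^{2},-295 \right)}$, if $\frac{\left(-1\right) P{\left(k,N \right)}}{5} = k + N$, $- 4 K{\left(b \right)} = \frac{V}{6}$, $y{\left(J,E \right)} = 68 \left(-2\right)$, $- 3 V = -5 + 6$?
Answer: $\frac{1098571}{5184} \approx 211.92$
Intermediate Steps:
$B = 15$ ($B = 2 + 13 = 15$)
$V = - \frac{1}{3}$ ($V = - \frac{-5 + 6}{3} = \left(- \frac{1}{3}\right) 1 = - \frac{1}{3} \approx -0.33333$)
$y{\left(J,E \right)} = -136$
$K{\left(b \right)} = \frac{1}{72}$ ($K{\left(b \right)} = - \frac{\left(- \frac{1}{3}\right) \frac{1}{6}}{4} = \left(- \frac{1}{4}\right) \left(- \frac{1}{18}\right) = \frac{1}{72}$)
$P{\left(k,N \right)} = - 5 N - 5 k$ ($P{\left(k,N \right)} = - 5 \left(k + N\right) = - 5 \left(N + k\right) = - 5 N - 5 k$)
$y{\left(-83,470 \right)} + P{\left(\left(K{\left(0 - 4 \right)} + B\right)^{2},-295 \right)} = -136 - \left(-1475 + 5 \left(\frac{1}{72} + 15\right)^{2}\right) = -136 + \left(1475 - 5 \left(\frac{1081}{72}\right)^{2}\right) = -136 + \left(1475 - \frac{5842805}{5184}\right) = -136 + \frac{1803595}{5184} = \frac{1098571}{5184}$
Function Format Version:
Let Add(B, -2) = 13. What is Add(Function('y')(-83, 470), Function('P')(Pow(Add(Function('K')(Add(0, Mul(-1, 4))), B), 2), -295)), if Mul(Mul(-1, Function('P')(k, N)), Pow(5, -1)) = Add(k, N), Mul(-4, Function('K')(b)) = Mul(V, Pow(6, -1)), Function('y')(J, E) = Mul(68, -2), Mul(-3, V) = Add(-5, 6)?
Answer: Rational(1098571, 5184) ≈ 211.92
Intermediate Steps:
B = 15 (B = Add(2, 13) = 15)
V = Rational(-1, 3) (V = Mul(Rational(-1, 3), Add(-5, 6)) = Mul(Rational(-1, 3), 1) = Rational(-1, 3) ≈ -0.33333)
Function('y')(J, E) = -136
Function('K')(b) = Rational(1, 72) (Function('K')(b) = Mul(Rational(-1, 4), Mul(Rational(-1, 3), Pow(6, -1))) = Mul(Rational(-1, 4), Mul(Rational(-1, 3), Rational(1, 6))) = Mul(Rational(-1, 4), Rational(-1, 18)) = Rational(1, 72))
Function('P')(k, N) = Add(Mul(-5, N), Mul(-5, k)) (Function('P')(k, N) = Mul(-5, Add(k, N)) = Mul(-5, Add(N, k)) = Add(Mul(-5, N), Mul(-5, k)))
Add(Function('y')(-83, 470), Function('P')(Pow(Add(Function('K')(Add(0, Mul(-1, 4))), B), 2), -295)) = Add(-136, Add(Mul(-5, -295), Mul(-5, Pow(Add(Rational(1, 72), 15), 2)))) = Add(-136, Add(1475, Mul(-5, Pow(Rational(1081, 72), 2)))) = Add(-136, Add(1475, Mul(-5, Rational(1168561, 5184)))) = Add(-136, Add(1475, Rational(-5842805, 5184))) = Add(-136, Rational(1803595, 5184)) = Rational(1098571, 5184)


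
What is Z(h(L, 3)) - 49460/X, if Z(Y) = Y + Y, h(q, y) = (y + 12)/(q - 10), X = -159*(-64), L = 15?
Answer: 2899/2544 ≈ 1.1395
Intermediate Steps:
X = 10176
h(q, y) = (12 + y)/(-10 + q)
Z(Y) = 2*Y
Z(h(L, 3)) - 49460/X = 2*((12 + 3)/(-10 + 15)) - 49460/10176 = 2*(15/5) - 49460*1/10176 = 2*((1/5)*15) - 12365/2544 = 2*3 - 12365/2544 = 6 - 12365/2544 = 2899/2544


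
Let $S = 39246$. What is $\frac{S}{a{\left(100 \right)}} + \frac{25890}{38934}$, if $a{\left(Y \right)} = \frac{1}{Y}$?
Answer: $\frac{25466733715}{6489} \approx 3.9246 \cdot 10^{6}$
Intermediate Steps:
$\frac{S}{a{\left(100 \right)}} + \frac{25890}{38934} = \frac{39246}{\frac{1}{100}} + \frac{25890}{38934} = 39246 \frac{1}{\frac{1}{100}} + 25890 \cdot \frac{1}{38934} = 39246 \cdot 100 + \frac{4315}{6489} = 3924600 + \frac{4315}{6489} = \frac{25466733715}{6489}$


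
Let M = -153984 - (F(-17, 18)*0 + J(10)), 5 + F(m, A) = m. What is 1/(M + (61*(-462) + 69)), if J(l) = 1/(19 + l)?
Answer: -29/5280814 ≈ -5.4916e-6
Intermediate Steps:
F(m, A) = -5 + m
M = -4465537/29 (M = -153984 - ((-5 - 17)*0 + 1/(19 + 10)) = -153984 - (-22*0 + 1/29) = -153984 - (0 + 1/29) = -153984 - 1*1/29 = -153984 - 1/29 = -4465537/29 ≈ -1.5398e+5)
1/(M + (61*(-462) + 69)) = 1/(-4465537/29 + (61*(-462) + 69)) = 1/(-4465537/29 + (-28182 + 69)) = 1/(-4465537/29 - 28113) = 1/(-5280814/29) = -29/5280814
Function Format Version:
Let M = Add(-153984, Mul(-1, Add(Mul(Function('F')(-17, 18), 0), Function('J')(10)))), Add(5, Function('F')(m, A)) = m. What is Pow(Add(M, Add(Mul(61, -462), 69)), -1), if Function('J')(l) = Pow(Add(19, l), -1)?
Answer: Rational(-29, 5280814) ≈ -5.4916e-6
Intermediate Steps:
Function('F')(m, A) = Add(-5, m)
M = Rational(-4465537, 29) (M = Add(-153984, Mul(-1, Add(Mul(Add(-5, -17), 0), Pow(Add(19, 10), -1)))) = Add(-153984, Mul(-1, Add(Mul(-22, 0), Pow(29, -1)))) = Add(-153984, Mul(-1, Add(0, Rational(1, 29)))) = Add(-153984, Mul(-1, Rational(1, 29))) = Add(-153984, Rational(-1, 29)) = Rational(-4465537, 29) ≈ -1.5398e+5)
Pow(Add(M, Add(Mul(61, -462), 69)), -1) = Pow(Add(Rational(-4465537, 29), Add(Mul(61, -462), 69)), -1) = Pow(Add(Rational(-4465537, 29), Add(-28182, 69)), -1) = Pow(Add(Rational(-4465537, 29), -28113), -1) = Pow(Rational(-5280814, 29), -1) = Rational(-29, 5280814)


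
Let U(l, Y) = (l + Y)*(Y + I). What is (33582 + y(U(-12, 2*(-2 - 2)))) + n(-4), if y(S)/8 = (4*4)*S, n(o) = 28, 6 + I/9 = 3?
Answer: 123210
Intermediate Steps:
I = -27 (I = -54 + 9*3 = -54 + 27 = -27)
U(l, Y) = (-27 + Y)*(Y + l) (U(l, Y) = (l + Y)*(Y - 27) = (Y + l)*(-27 + Y) = (-27 + Y)*(Y + l))
y(S) = 128*S (y(S) = 8*((4*4)*S) = 8*(16*S) = 128*S)
(33582 + y(U(-12, 2*(-2 - 2)))) + n(-4) = (33582 + 128*((2*(-2 - 2))² - 54*(-2 - 2) - 27*(-12) + (2*(-2 - 2))*(-12))) + 28 = (33582 + 128*((2*(-4))² - 54*(-4) + 324 + (2*(-4))*(-12))) + 28 = (33582 + 128*((-8)² - 27*(-8) + 324 - 8*(-12))) + 28 = (33582 + 128*(64 + 216 + 324 + 96)) + 28 = (33582 + 128*700) + 28 = (33582 + 89600) + 28 = 123182 + 28 = 123210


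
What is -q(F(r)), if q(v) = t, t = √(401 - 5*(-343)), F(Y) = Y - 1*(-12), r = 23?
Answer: -46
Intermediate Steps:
F(Y) = 12 + Y (F(Y) = Y + 12 = 12 + Y)
t = 46 (t = √(401 + 1715) = √2116 = 46)
q(v) = 46
-q(F(r)) = -1*46 = -46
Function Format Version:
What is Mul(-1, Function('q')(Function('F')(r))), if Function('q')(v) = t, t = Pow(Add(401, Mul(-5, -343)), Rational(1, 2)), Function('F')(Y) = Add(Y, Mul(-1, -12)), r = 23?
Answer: -46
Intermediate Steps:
Function('F')(Y) = Add(12, Y) (Function('F')(Y) = Add(Y, 12) = Add(12, Y))
t = 46 (t = Pow(Add(401, 1715), Rational(1, 2)) = Pow(2116, Rational(1, 2)) = 46)
Function('q')(v) = 46
Mul(-1, Function('q')(Function('F')(r))) = Mul(-1, 46) = -46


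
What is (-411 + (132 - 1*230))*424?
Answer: -215816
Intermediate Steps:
(-411 + (132 - 1*230))*424 = (-411 + (132 - 230))*424 = (-411 - 98)*424 = -509*424 = -215816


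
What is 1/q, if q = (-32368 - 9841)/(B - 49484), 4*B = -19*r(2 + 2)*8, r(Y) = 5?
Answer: 49674/42209 ≈ 1.1769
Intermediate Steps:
B = -190 (B = (-19*5*8)/4 = (-95*8)/4 = (¼)*(-760) = -190)
q = 42209/49674 (q = (-32368 - 9841)/(-190 - 49484) = -42209/(-49674) = -42209*(-1/49674) = 42209/49674 ≈ 0.84972)
1/q = 1/(42209/49674) = 49674/42209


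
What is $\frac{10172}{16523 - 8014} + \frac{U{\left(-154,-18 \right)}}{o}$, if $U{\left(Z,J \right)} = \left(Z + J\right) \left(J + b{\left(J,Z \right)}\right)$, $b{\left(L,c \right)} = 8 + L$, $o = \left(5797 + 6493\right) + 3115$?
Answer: $\frac{197679004}{131081145} \approx 1.5081$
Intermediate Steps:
$o = 15405$ ($o = 12290 + 3115 = 15405$)
$U{\left(Z,J \right)} = \left(8 + 2 J\right) \left(J + Z\right)$ ($U{\left(Z,J \right)} = \left(Z + J\right) \left(J + \left(8 + J\right)\right) = \left(J + Z\right) \left(8 + 2 J\right) = \left(8 + 2 J\right) \left(J + Z\right)$)
$\frac{10172}{16523 - 8014} + \frac{U{\left(-154,-18 \right)}}{o} = \frac{10172}{16523 - 8014} + \frac{2 \left(-18\right)^{2} + 8 \left(-18\right) + 8 \left(-154\right) + 2 \left(-18\right) \left(-154\right)}{15405} = \frac{10172}{8509} + \left(2 \cdot 324 - 144 - 1232 + 5544\right) \frac{1}{15405} = 10172 \cdot \frac{1}{8509} + \left(648 - 144 - 1232 + 5544\right) \frac{1}{15405} = \frac{10172}{8509} + 4816 \cdot \frac{1}{15405} = \frac{10172}{8509} + \frac{4816}{15405} = \frac{197679004}{131081145}$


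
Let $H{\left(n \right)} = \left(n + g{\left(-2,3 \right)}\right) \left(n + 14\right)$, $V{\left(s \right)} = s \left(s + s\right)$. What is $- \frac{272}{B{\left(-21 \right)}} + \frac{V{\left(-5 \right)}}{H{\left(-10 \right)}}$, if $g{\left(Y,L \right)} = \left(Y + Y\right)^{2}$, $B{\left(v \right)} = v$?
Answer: $\frac{421}{28} \approx 15.036$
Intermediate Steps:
$g{\left(Y,L \right)} = 4 Y^{2}$ ($g{\left(Y,L \right)} = \left(2 Y\right)^{2} = 4 Y^{2}$)
$V{\left(s \right)} = 2 s^{2}$ ($V{\left(s \right)} = s 2 s = 2 s^{2}$)
$H{\left(n \right)} = \left(14 + n\right) \left(16 + n\right)$ ($H{\left(n \right)} = \left(n + 4 \left(-2\right)^{2}\right) \left(n + 14\right) = \left(n + 4 \cdot 4\right) \left(14 + n\right) = \left(n + 16\right) \left(14 + n\right) = \left(16 + n\right) \left(14 + n\right) = \left(14 + n\right) \left(16 + n\right)$)
$- \frac{272}{B{\left(-21 \right)}} + \frac{V{\left(-5 \right)}}{H{\left(-10 \right)}} = - \frac{272}{-21} + \frac{2 \left(-5\right)^{2}}{224 + \left(-10\right)^{2} + 30 \left(-10\right)} = \left(-272\right) \left(- \frac{1}{21}\right) + \frac{2 \cdot 25}{224 + 100 - 300} = \frac{272}{21} + \frac{50}{24} = \frac{272}{21} + 50 \cdot \frac{1}{24} = \frac{272}{21} + \frac{25}{12} = \frac{421}{28}$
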